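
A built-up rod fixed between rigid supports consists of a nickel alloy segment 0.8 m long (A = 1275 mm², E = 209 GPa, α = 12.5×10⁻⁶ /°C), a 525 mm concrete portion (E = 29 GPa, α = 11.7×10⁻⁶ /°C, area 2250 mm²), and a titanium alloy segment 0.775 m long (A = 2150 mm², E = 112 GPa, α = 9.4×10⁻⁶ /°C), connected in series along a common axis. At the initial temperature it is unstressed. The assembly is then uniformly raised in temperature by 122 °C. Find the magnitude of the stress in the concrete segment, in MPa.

σ ≈ 89 MPa (compressive)

Free thermal expansion of the whole bar: Σ αᵢΔT Lᵢ = 12.5×10⁻⁶×122×800 + 11.7×10⁻⁶×122×525 + 9.4×10⁻⁶×122×775 = 2.858 mm.
The walls prevent any net length change, so an axial force P (same in every segment) develops. Compatibility: P · Σ Lᵢ/(AᵢEᵢ) = δ_free.
The series flexibility is Σ Lᵢ/(AᵢEᵢ) = 800/(1275×209×10³) + 525/(2250×29×10³) + 775/(2150×112×10³) = 1.427×10⁻⁵ mm/N.
So P = 2.858 / 1.427×10⁻⁵ = 200.3 kN, compressive.
σ_{concrete} = P / A = 200300 / 2250 = 89.04 MPa.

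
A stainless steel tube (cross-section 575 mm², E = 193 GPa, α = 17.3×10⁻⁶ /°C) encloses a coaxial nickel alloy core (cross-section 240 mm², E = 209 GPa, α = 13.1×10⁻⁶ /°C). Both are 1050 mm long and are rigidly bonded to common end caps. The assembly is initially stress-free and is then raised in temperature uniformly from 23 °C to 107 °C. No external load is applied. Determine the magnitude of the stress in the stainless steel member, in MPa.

σ ≈ 21.2 MPa (compressive)

Both members must finish at the same length. With the larger α, the stainless steel tends to over-expand; the plates restrain it, putting the stainless steel in compression and the nickel alloy in tension. With no external load the two internal forces are equal and opposite, magnitude P.
Setting the final lengths equal and cancelling L: (α₁ − α₂)ΔT = P/(A₁E₁) + P/(A₂E₂).
|α₁ − α₂|·ΔT = 4.2×10⁻⁶ × 84 = 0.0003528.
1/(A₁E₁) + 1/(A₂E₂) = 1/(575×193×10³) + 1/(240×209×10³) = 2.895×10⁻⁸ N⁻¹.
So P = 0.0003528 / 2.895×10⁻⁸ = 12.19 kN.
σ_{stainless steel} = P/A₁ = 12190/575 = 21.2 MPa, compressive.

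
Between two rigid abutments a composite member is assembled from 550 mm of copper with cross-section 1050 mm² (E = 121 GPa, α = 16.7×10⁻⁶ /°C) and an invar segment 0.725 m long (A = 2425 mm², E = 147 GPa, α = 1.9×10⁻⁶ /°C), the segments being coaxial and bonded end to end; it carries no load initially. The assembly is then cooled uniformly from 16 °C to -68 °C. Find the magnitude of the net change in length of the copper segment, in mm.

If the supports were absent, the total length change would be Σ αᵢΔT Lᵢ = 16.7×10⁻⁶×84×550 + 1.9×10⁻⁶×84×725 = 0.8872 mm.
The walls prevent any net length change, so an axial force P (same in every segment) develops. Compatibility: P · Σ Lᵢ/(AᵢEᵢ) = δ_free.
The series flexibility is Σ Lᵢ/(AᵢEᵢ) = 550/(1050×121×10³) + 725/(2425×147×10³) = 6.363×10⁻⁶ mm/N.
So P = 0.8872 / 6.363×10⁻⁶ = 139.4 kN, tensile.
For the copper segment, free thermal change = 16.7×10⁻⁶×84×550 = 0.7715 mm and elastic change from P = 139400×550/(1050×121×10³) = 0.6037 mm; these oppose, so the net change is 0.168 mm (segment shortens).

|ΔL| ≈ 0.168 mm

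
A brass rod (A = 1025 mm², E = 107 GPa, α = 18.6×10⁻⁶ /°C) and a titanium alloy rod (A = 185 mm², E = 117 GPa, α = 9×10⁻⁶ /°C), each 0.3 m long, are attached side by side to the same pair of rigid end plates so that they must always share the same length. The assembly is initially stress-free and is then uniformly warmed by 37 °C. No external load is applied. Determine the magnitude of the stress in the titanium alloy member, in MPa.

σ ≈ 34.7 MPa (tensile)

Equilibrium of a rigid end plate with no external load gives equal and opposite internal forces ±P in the two members. Since α_{brass} > α_{titanium alloy}, heating drives the brass into compression and the titanium alloy into tension.
Compatibility of the two members (thermal + elastic change equal): (α₁ − α₂)ΔT = P·[1/(A₁E₁) + 1/(A₂E₂)].
|α₁ − α₂|·ΔT = 9.6×10⁻⁶ × 37 = 0.0003552.
1/(A₁E₁) + 1/(A₂E₂) = 1/(1025×107×10³) + 1/(185×117×10³) = 5.532×10⁻⁸ N⁻¹.
P = 0.0003552 / 5.532×10⁻⁸ = 6421 N = 6.421 kN.
σ_{titanium alloy} = P/A₂ = 6421/185 = 34.71 MPa, tensile.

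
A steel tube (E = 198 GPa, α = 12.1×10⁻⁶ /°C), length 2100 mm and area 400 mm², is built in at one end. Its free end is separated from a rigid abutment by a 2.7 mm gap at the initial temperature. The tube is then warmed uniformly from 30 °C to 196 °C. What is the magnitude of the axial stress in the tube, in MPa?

If the wall were absent the tube would grow by αΔT L = 12.1×10⁻⁶ × 166 × 2100 = 4.218 mm.
After closing the 2.7 mm clearance, 4.218 − 2.7 = 1.518 mm of expansion remains to be suppressed by the wall.
Compatibility: PL/(AE) = 1.518 mm, so σ = P/A = E × (1.518/2100) = 143.1 MPa.

σ ≈ 143 MPa (compressive)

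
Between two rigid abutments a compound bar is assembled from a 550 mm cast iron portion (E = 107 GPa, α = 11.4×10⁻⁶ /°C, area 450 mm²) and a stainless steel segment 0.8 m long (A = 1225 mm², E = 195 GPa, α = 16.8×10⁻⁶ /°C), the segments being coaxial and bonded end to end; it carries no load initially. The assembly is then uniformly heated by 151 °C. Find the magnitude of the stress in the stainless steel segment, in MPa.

With the walls removed the bar would change length by δ_free = Σ αᵢΔT Lᵢ = 11.4×10⁻⁶×151×550 + 16.8×10⁻⁶×151×800 = 2.976 mm.
The walls prevent any net length change, so an axial force P (same in every segment) develops. Compatibility: P · Σ Lᵢ/(AᵢEᵢ) = δ_free.
Σ Lᵢ/(AᵢEᵢ) = 550/(450×107×10³) + 800/(1225×195×10³) = 1.477×10⁻⁵ mm/N.
Hence P = δ_free / Σ(L/AE) = 2.976/1.477×10⁻⁵ = 201.5 kN (compressive).
σ_{stainless steel} = P / A = 201500 / 1225 = 164.5 MPa.

σ ≈ 164 MPa (compressive)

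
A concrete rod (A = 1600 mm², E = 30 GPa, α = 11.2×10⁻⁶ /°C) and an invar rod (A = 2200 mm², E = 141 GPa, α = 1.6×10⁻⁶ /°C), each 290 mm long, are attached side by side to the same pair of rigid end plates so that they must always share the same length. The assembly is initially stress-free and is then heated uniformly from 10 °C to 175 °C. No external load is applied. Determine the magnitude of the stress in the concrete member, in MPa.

σ ≈ 41.2 MPa (compressive)

Equilibrium of a rigid end plate with no external load gives equal and opposite internal forces ±P in the two members. Since α_{concrete} > α_{invar}, heating drives the concrete into compression and the invar into tension.
Equating the net (thermal + elastic) strains gives |α₁ − α₂|·ΔT = P·[1/(A₁E₁) + 1/(A₂E₂)].
|α₁ − α₂|·ΔT = 9.6×10⁻⁶ × 165 = 0.001584.
1/(A₁E₁) + 1/(A₂E₂) = 1/(1600×30×10³) + 1/(2200×141×10³) = 2.406×10⁻⁸ N⁻¹.
So P = 0.001584 / 2.406×10⁻⁸ = 65.84 kN.
σ_{concrete} = P/A₁ = 65840/1600 = 41.15 MPa, compressive.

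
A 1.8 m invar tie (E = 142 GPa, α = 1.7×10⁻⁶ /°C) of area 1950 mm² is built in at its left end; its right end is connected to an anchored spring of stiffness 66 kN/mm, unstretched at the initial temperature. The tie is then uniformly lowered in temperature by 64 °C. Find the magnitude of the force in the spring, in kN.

The unrestrained thermal change is αΔT L = 1.7×10⁻⁶ × 64 × 1800 = 0.1958 mm.
With a force P in the spring, the elastic change of the tie is PL/(AE) and that of the spring is P/k; compatibility requires their sum to equal δ_free.
P [ L/(AE) + 1/k ] = δ_free → P [ 1800/(1950×142×10³) + 1/(66×10³) ] = 0.1958.
P = 0.1958 / 2.165×10⁻⁵ = 9045 N.

P ≈ 9.04 kN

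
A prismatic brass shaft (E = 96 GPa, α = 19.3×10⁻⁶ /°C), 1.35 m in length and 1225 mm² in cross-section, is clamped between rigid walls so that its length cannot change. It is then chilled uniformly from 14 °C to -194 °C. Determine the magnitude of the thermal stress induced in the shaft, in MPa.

σ ≈ 385 MPa (tensile)

Because both ends are immovable the net strain is zero, and the suppressed thermal strain is αΔT = 19.3×10⁻⁶ × 208 = 4014.4×10⁻⁶.
σ = EαΔT = 96×10³ × 19.3×10⁻⁶ × 208 = 385.4 MPa (tensile; the shaft is trying to contract).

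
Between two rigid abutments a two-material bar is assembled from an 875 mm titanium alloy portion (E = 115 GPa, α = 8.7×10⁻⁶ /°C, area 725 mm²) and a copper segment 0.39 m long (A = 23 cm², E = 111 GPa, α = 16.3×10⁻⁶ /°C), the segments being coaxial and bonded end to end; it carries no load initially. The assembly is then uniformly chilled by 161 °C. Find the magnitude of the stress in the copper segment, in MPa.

With the walls removed the bar would change length by δ_free = Σ αᵢΔT Lᵢ = 8.7×10⁻⁶×161×875 + 16.3×10⁻⁶×161×390 = 2.249 mm.
Since the ends are fixed, an axial force P builds up, equal in every segment, with P · Σ Lᵢ/(AᵢEᵢ) = δ_free.
Σ Lᵢ/(AᵢEᵢ) = 875/(725×115×10³) + 390/(2300×111×10³) = 1.202×10⁻⁵ mm/N.
P = 2.249 / 1.202×10⁻⁵ = 187100 N = 187.1 kN, tensile.
σ_{copper} = P / A = 187100 / 2300 = 81.34 MPa.

σ ≈ 81.3 MPa (tensile)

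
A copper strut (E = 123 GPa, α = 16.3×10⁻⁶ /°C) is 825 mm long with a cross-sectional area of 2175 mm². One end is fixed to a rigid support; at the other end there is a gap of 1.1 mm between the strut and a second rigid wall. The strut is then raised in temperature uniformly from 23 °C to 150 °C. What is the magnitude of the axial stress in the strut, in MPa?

If the wall were absent the strut would grow by αΔT L = 16.3×10⁻⁶ × 127 × 825 = 1.708 mm.
The gap closes (δ_free > 1.1 mm) and the wall then resists a further 1.708 − 1.1 = 0.6078 mm of expansion.
So σ = E(δ_free − g)/L = 123×10³ × 0.6078/825 = 90.62 MPa.

σ ≈ 90.6 MPa (compressive)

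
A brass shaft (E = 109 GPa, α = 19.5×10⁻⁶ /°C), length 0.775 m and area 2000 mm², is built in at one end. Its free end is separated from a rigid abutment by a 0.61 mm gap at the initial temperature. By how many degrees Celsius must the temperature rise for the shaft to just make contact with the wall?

The gap closes when αΔT L = 0.61 mm, since the shaft is still unstressed at that instant.
So ΔT = g/(αL) = 0.61/(19.5×10⁻⁶ × 775) = 40.36 °C.

ΔT ≈ 40.4 °C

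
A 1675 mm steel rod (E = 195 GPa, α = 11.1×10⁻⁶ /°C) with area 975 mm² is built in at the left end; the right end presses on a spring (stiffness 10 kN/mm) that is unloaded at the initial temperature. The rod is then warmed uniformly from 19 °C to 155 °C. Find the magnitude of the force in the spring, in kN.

P ≈ 23.2 kN

Free thermal expansion: δ_free = αΔT L = 11.1×10⁻⁶ × 136 × 1675 = 2.529 mm.
With a force P in the spring, the elastic change of the rod is PL/(AE) and that of the spring is P/k; compatibility requires their sum to equal δ_free.
P [ L/(AE) + 1/k ] = δ_free → P [ 1675/(975×195×10³) + 1/(10×10³) ] = 2.529.
P = 2.529 / 0.0001088 = 23240 N.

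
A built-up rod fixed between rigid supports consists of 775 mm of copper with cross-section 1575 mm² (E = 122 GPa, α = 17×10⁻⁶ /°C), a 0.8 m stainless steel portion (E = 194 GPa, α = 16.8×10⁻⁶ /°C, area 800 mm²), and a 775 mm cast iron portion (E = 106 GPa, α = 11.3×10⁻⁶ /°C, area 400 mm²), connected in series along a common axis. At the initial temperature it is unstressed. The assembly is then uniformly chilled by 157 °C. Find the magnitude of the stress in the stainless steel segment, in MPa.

With the walls removed the bar would change length by δ_free = Σ αᵢΔT Lᵢ = 17×10⁻⁶×157×775 + 16.8×10⁻⁶×157×800 + 11.3×10⁻⁶×157×775 = 5.553 mm.
Since the ends are fixed, an axial force P builds up, equal in every segment, with P · Σ Lᵢ/(AᵢEᵢ) = δ_free.
Σ Lᵢ/(AᵢEᵢ) = 775/(1575×122×10³) + 800/(800×194×10³) + 775/(400×106×10³) = 2.747×10⁻⁵ mm/N.
Hence P = δ_free / Σ(L/AE) = 5.553/2.747×10⁻⁵ = 202.2 kN (tensile).
σ_{stainless steel} = P / A = 202200 / 800 = 252.7 MPa.

σ ≈ 253 MPa (tensile)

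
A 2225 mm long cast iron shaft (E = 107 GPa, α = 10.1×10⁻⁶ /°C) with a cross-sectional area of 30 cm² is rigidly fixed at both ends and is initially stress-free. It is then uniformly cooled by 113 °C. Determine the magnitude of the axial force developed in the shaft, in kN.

P ≈ 366 kN (tensile)

Full restraint means ε = 0, so the stress is σ = EαΔT = 107×10³ × 10.1×10⁻⁶ × 113 = 122.1 MPa.
Axial force P = σA = 122.1 × 3000 = 366400 N = 366.4 kN, tensile.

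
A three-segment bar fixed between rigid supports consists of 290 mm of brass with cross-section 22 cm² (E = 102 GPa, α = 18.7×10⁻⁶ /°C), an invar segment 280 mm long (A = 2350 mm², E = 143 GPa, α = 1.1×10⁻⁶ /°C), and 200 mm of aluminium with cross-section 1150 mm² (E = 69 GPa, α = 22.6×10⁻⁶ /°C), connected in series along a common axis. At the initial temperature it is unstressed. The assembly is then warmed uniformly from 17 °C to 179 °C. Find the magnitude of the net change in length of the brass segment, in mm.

|ΔL| ≈ 0.417 mm

With the walls removed the bar would change length by δ_free = Σ αᵢΔT Lᵢ = 18.7×10⁻⁶×162×290 + 1.1×10⁻⁶×162×280 + 22.6×10⁻⁶×162×200 = 1.661 mm.
Since the ends are fixed, an axial force P builds up, equal in every segment, with P · Σ Lᵢ/(AᵢEᵢ) = δ_free.
Σ Lᵢ/(AᵢEᵢ) = 290/(2200×102×10³) + 280/(2350×143×10³) + 200/(1150×69×10³) = 4.646×10⁻⁶ mm/N.
So P = 1.661 / 4.646×10⁻⁶ = 357.4 kN, compressive.
For the brass segment, free thermal change = 18.7×10⁻⁶×162×290 = 0.8785 mm and elastic change from P = 357400×290/(2200×102×10³) = 0.4619 mm; these oppose, so the net change is 0.417 mm (segment lengthens).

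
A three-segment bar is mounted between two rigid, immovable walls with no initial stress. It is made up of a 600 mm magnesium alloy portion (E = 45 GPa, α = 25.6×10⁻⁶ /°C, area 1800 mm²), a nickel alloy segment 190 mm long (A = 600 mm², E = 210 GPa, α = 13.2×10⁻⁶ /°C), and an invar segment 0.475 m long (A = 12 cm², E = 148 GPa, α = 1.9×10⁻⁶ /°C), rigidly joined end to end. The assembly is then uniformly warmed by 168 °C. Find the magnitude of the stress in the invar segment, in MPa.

Free thermal expansion of the whole bar: Σ αᵢΔT Lᵢ = 25.6×10⁻⁶×168×600 + 13.2×10⁻⁶×168×190 + 1.9×10⁻⁶×168×475 = 3.153 mm.
The walls prevent any net length change, so an axial force P (same in every segment) develops. Compatibility: P · Σ Lᵢ/(AᵢEᵢ) = δ_free.
The series flexibility is Σ Lᵢ/(AᵢEᵢ) = 600/(1800×45×10³) + 190/(600×210×10³) + 475/(1200×148×10³) = 1.159×10⁻⁵ mm/N.
So P = 3.153 / 1.159×10⁻⁵ = 272.1 kN, compressive.
σ_{invar} = P / A = 272100 / 1200 = 226.7 MPa.

σ ≈ 227 MPa (compressive)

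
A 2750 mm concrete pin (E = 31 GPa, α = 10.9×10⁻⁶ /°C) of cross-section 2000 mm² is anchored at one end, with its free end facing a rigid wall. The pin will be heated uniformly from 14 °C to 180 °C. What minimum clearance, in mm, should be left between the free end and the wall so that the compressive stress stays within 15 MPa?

g ≈ 3.65 mm

Free expansion if unrestrained: δ_free = αΔT L = 10.9×10⁻⁶ × 166 × 2750 = 4.976 mm.
A stress of 15 MPa corresponds to the wall pushing the pin back by σL/E = 15×2750/(31×10³) = 1.331 mm.
The gap must absorb the remainder: g_min = 4.976 − 1.331 = 3.645 mm.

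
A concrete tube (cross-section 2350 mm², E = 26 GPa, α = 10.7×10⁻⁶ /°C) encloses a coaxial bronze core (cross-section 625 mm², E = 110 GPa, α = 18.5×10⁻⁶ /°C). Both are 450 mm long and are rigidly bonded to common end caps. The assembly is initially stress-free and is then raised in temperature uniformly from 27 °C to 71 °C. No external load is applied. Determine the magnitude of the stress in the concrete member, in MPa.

σ ≈ 4.72 MPa (tensile)

The bronze has the larger α, so on heating it would change length more than the concrete if both were free. The rigid plates force a common final length, so the bronze is put into compression and the concrete into tension, with equal and opposite forces P (no external load).
Compatibility of the two members (thermal + elastic change equal): (α₁ − α₂)ΔT = P·[1/(A₁E₁) + 1/(A₂E₂)].
|α₁ − α₂|·ΔT = 7.8×10⁻⁶ × 44 = 0.0003432.
1/(A₁E₁) + 1/(A₂E₂) = 1/(2350×26×10³) + 1/(625×110×10³) = 3.091×10⁻⁸ N⁻¹.
P = 0.0003432 / 3.091×10⁻⁸ = 11100 N = 11.1 kN.
σ_{concrete} = P/A₁ = 11100/2350 = 4.724 MPa, tensile.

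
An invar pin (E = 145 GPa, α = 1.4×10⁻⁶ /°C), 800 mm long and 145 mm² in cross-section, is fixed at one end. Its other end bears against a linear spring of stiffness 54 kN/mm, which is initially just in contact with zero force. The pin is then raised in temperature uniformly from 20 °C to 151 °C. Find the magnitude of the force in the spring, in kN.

P ≈ 2.59 kN

The unrestrained thermal change is αΔT L = 1.4×10⁻⁶ × 131 × 800 = 0.1467 mm.
With a force P in the spring, the elastic change of the pin is PL/(AE) and that of the spring is P/k; compatibility requires their sum to equal δ_free.
P [ L/(AE) + 1/k ] = δ_free → P [ 800/(145×145×10³) + 1/(54×10³) ] = 0.1467.
P = 0.1467 / 5.657×10⁻⁵ = 2594 N.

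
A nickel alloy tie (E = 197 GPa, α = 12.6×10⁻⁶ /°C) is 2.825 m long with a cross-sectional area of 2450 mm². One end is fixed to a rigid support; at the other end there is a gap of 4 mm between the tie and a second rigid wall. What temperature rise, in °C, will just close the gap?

The gap closes when αΔT L = 4 mm, since the tie is still unstressed at that instant.
So ΔT = g/(αL) = 4/(12.6×10⁻⁶ × 2825) = 112.4 °C.

ΔT ≈ 112 °C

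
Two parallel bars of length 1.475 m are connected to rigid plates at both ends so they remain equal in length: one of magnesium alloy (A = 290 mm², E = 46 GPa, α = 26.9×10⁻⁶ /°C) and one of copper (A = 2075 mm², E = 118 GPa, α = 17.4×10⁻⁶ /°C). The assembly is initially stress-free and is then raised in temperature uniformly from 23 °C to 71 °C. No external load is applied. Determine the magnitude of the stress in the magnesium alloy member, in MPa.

The magnesium alloy has the larger α, so on heating it would change length more than the copper if both were free. The rigid plates force a common final length, so the magnesium alloy is put into compression and the copper into tension, with equal and opposite forces P (no external load).
Equating the net (thermal + elastic) strains gives |α₁ − α₂|·ΔT = P·[1/(A₁E₁) + 1/(A₂E₂)].
|α₁ − α₂|·ΔT = 9.5×10⁻⁶ × 48 = 0.000456.
1/(A₁E₁) + 1/(A₂E₂) = 1/(290×46×10³) + 1/(2075×118×10³) = 7.905×10⁻⁸ N⁻¹.
So P = 0.000456 / 7.905×10⁻⁸ = 5.769 kN.
σ_{magnesium alloy} = P/A₁ = 5769/290 = 19.89 MPa, compressive.

σ ≈ 19.9 MPa (compressive)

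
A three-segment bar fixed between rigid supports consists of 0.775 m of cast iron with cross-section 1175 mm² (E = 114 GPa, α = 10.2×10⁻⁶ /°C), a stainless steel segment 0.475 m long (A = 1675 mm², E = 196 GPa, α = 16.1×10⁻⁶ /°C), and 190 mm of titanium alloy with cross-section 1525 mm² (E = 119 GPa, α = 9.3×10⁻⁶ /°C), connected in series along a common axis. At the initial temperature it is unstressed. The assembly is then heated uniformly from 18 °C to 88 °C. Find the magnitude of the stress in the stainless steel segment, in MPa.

σ ≈ 87.4 MPa (compressive)

Free thermal expansion of the whole bar: Σ αᵢΔT Lᵢ = 10.2×10⁻⁶×70×775 + 16.1×10⁻⁶×70×475 + 9.3×10⁻⁶×70×190 = 1.212 mm.
The rigid supports impose zero overall length change; the single axial force P common to all segments must satisfy P Σ Lᵢ/(AᵢEᵢ) = δ_free.
The series flexibility is Σ Lᵢ/(AᵢEᵢ) = 775/(1175×114×10³) + 475/(1675×196×10³) + 190/(1525×119×10³) = 8.28×10⁻⁶ mm/N.
Hence P = δ_free / Σ(L/AE) = 1.212/8.28×10⁻⁶ = 146.4 kN (compressive).
σ_{stainless steel} = P / A = 146400 / 1675 = 87.42 MPa.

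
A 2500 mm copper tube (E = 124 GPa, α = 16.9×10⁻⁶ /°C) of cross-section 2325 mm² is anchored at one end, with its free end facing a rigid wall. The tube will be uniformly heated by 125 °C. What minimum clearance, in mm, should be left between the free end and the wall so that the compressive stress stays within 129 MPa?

g ≈ 2.68 mm

Free expansion if unrestrained: δ_free = αΔT L = 16.9×10⁻⁶ × 125 × 2500 = 5.281 mm.
A stress of 129 MPa corresponds to the wall pushing the tube back by σL/E = 129×2500/(124×10³) = 2.601 mm.
The gap must absorb the remainder: g_min = 5.281 − 2.601 = 2.68 mm.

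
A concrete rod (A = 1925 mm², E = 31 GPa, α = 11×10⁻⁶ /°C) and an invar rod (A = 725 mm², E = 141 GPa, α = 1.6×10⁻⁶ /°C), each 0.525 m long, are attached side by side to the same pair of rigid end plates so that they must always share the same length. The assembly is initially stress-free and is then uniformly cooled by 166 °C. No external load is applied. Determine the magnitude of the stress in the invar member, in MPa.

The concrete has the larger α, so on cooling it would change length more than the invar if both were free. The rigid plates force a common final length, so the concrete is put into tension and the invar into compression, with equal and opposite forces P (no external load).
Compatibility of the two members (thermal + elastic change equal): (α₁ − α₂)ΔT = P·[1/(A₁E₁) + 1/(A₂E₂)].
|α₁ − α₂|·ΔT = 9.4×10⁻⁶ × 166 = 0.00156.
1/(A₁E₁) + 1/(A₂E₂) = 1/(1925×31×10³) + 1/(725×141×10³) = 2.654×10⁻⁸ N⁻¹.
So P = 0.00156 / 2.654×10⁻⁸ = 58.79 kN.
σ_{invar} = P/A₂ = 58790/725 = 81.1 MPa, compressive.

σ ≈ 81.1 MPa (compressive)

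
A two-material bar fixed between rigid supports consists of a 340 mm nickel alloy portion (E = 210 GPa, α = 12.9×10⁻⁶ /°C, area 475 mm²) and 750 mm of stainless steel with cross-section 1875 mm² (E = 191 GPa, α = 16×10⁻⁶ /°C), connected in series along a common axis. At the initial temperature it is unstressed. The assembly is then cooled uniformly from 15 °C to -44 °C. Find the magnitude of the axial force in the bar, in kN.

If the supports were absent, the total length change would be Σ αᵢΔT Lᵢ = 12.9×10⁻⁶×59×340 + 16×10⁻⁶×59×750 = 0.9668 mm.
The walls prevent any net length change, so an axial force P (same in every segment) develops. Compatibility: P · Σ Lᵢ/(AᵢEᵢ) = δ_free.
The series flexibility is Σ Lᵢ/(AᵢEᵢ) = 340/(475×210×10³) + 750/(1875×191×10³) = 5.503×10⁻⁶ mm/N.
So P = 0.9668 / 5.503×10⁻⁶ = 175.7 kN, tensile.

P ≈ 176 kN (tensile)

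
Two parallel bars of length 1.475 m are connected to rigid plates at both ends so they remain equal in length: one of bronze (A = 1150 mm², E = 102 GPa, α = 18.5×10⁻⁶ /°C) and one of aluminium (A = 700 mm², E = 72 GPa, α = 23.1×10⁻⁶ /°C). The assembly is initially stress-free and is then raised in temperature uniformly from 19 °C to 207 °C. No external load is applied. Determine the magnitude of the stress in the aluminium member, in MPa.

σ ≈ 43.6 MPa (compressive)

Both members must finish at the same length. With the larger α, the aluminium tends to over-expand; the plates restrain it, putting the aluminium in compression and the bronze in tension. With no external load the two internal forces are equal and opposite, magnitude P.
Setting the final lengths equal and cancelling L: (α₁ − α₂)ΔT = P/(A₁E₁) + P/(A₂E₂).
|α₁ − α₂|·ΔT = 4.6×10⁻⁶ × 188 = 0.0008648.
1/(A₁E₁) + 1/(A₂E₂) = 1/(1150×102×10³) + 1/(700×72×10³) = 2.837×10⁻⁸ N⁻¹.
P = 0.0008648 / 2.837×10⁻⁸ = 30490 N = 30.49 kN.
σ_{aluminium} = P/A₂ = 30490/700 = 43.55 MPa, compressive.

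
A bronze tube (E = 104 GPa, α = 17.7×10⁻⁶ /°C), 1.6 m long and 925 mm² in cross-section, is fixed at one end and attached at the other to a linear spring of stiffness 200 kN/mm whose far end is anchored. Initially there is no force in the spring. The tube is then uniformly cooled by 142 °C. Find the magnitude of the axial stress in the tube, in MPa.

Free thermal contraction: δ_free = αΔT L = 17.7×10⁻⁶ × 142 × 1600 = 4.021 mm.
Let P be the tensile force in the spring. The tube extends elastically by PL/(AE) and the spring stretches by P/k; together these equal δ_free.
P [ L/(AE) + 1/k ] = δ_free → P [ 1600/(925×104×10³) + 1/(200×10³) ] = 4.021.
P = 4.021 / 2.163×10⁻⁵ = 185900 N.
σ = P/A = 185900/925 = 201 MPa.

σ ≈ 201 MPa (tensile)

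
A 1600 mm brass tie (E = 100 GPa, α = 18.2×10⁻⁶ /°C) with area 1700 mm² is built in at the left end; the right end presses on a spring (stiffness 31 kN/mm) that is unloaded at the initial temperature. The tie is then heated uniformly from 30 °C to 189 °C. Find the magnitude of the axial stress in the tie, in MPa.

The unrestrained thermal change is αΔT L = 18.2×10⁻⁶ × 159 × 1600 = 4.63 mm.
With a force P in the spring, the elastic change of the tie is PL/(AE) and that of the spring is P/k; compatibility requires their sum to equal δ_free.
P [ L/(AE) + 1/k ] = δ_free → P [ 1600/(1700×100×10³) + 1/(31×10³) ] = 4.63.
P = 4.63 / 4.167×10⁻⁵ = 111100 N.
σ = P/A = 111100/1700 = 65.36 MPa.

σ ≈ 65.4 MPa (compressive)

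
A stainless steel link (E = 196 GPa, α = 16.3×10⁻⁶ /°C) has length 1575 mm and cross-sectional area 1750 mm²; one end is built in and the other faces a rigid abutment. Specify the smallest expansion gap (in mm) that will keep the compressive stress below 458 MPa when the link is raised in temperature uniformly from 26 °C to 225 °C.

g ≈ 1.43 mm

Free expansion if unrestrained: δ_free = αΔT L = 16.3×10⁻⁶ × 199 × 1575 = 5.109 mm.
A stress of 458 MPa corresponds to the wall pushing the link back by σL/E = 458×1575/(196×10³) = 3.68 mm.
So the gap has to take up the difference, g_min = δ_free − σL/E = 5.109 − 3.68 = 1.428 mm.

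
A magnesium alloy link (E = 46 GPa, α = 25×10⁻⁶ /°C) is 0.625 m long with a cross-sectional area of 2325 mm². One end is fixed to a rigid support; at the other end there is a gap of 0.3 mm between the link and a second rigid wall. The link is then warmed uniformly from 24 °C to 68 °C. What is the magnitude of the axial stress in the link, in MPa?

If the wall were absent the link would grow by αΔT L = 25×10⁻⁶ × 44 × 625 = 0.6875 mm.
This exceeds the 0.3 mm gap, so the wall pushes back. The portion of expansion that must be recovered elastically is δ_free − gap = 0.6875 − 0.3 = 0.3875 mm.
So σ = E(δ_free − g)/L = 46×10³ × 0.3875/625 = 28.52 MPa.

σ ≈ 28.5 MPa (compressive)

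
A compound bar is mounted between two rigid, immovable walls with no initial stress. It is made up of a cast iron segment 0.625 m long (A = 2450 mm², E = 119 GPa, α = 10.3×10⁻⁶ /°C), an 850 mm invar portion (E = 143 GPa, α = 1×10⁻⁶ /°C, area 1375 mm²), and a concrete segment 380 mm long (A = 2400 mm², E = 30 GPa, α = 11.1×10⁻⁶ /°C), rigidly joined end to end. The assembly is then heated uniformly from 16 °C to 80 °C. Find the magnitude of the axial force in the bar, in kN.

With the walls removed the bar would change length by δ_free = Σ αᵢΔT Lᵢ = 10.3×10⁻⁶×64×625 + 1×10⁻⁶×64×850 + 11.1×10⁻⁶×64×380 = 0.7364 mm.
The rigid supports impose zero overall length change; the single axial force P common to all segments must satisfy P Σ Lᵢ/(AᵢEᵢ) = δ_free.
Σ Lᵢ/(AᵢEᵢ) = 625/(2450×119×10³) + 850/(1375×143×10³) + 380/(2400×30×10³) = 1.174×10⁻⁵ mm/N.
Hence P = δ_free / Σ(L/AE) = 0.7364/1.174×10⁻⁵ = 62.7 kN (compressive).

P ≈ 62.7 kN (compressive)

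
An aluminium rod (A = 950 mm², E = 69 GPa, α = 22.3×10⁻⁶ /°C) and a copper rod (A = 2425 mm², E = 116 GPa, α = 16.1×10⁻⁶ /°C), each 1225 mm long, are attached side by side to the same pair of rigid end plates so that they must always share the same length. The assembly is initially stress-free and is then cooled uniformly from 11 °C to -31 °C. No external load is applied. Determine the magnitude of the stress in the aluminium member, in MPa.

σ ≈ 14.6 MPa (tensile)

The aluminium has the larger α, so on cooling it would change length more than the copper if both were free. The rigid plates force a common final length, so the aluminium is put into tension and the copper into compression, with equal and opposite forces P (no external load).
Compatibility of the two members (thermal + elastic change equal): (α₁ − α₂)ΔT = P·[1/(A₁E₁) + 1/(A₂E₂)].
|α₁ − α₂|·ΔT = 6.2×10⁻⁶ × 42 = 0.0002604.
1/(A₁E₁) + 1/(A₂E₂) = 1/(950×69×10³) + 1/(2425×116×10³) = 1.881×10⁻⁸ N⁻¹.
P = 0.0002604 / 1.881×10⁻⁸ = 13840 N = 13.84 kN.
σ_{aluminium} = P/A₁ = 13840/950 = 14.57 MPa, tensile.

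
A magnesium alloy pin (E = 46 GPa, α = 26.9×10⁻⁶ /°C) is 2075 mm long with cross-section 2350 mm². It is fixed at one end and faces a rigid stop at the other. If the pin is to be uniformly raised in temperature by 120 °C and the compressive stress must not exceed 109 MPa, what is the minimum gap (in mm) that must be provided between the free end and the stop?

Free expansion if unrestrained: δ_free = αΔT L = 26.9×10⁻⁶ × 120 × 2075 = 6.698 mm.
At the allowable stress the elastic shortening the wall may impose is σL/E = 109 × 2075 / (46×10³) = 4.917 mm.
So the gap has to take up the difference, g_min = δ_free − σL/E = 6.698 − 4.917 = 1.781 mm.

g ≈ 1.78 mm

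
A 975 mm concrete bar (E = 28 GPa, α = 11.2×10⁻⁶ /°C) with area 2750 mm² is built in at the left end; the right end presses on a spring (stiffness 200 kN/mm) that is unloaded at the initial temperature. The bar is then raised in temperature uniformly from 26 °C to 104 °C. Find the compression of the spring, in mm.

If the spring were absent the bar would lengthen by αΔT L = 11.2×10⁻⁶ × 78 × 975 = 0.8518 mm.
Let P be the compressive force at the spring. The bar shortens elastically by PL/(AE) and the spring compresses by P/k; together these equal δ_free.
So P = δ_free / [L/(AE) + 1/k] = 0.8518 / [ 975/(2750×28×10³) + 1/(200×10³) ].
P = 0.8518 / 1.766×10⁻⁵ = 48220 N.
Spring compression = P/k = 48220/(200×10³) = 0.2411 mm.

δ ≈ 0.241 mm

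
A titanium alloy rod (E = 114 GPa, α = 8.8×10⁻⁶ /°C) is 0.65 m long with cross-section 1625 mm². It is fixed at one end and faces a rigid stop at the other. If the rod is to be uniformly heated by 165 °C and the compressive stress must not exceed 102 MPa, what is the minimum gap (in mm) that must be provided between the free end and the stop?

g ≈ 0.362 mm

With no wall the rod would lengthen by αΔT L = 8.8×10⁻⁶ × 165 × 650 = 0.9438 mm.
A stress of 102 MPa corresponds to the wall pushing the rod back by σL/E = 102×650/(114×10³) = 0.5816 mm.
The gap must absorb the remainder: g_min = 0.9438 − 0.5816 = 0.3622 mm.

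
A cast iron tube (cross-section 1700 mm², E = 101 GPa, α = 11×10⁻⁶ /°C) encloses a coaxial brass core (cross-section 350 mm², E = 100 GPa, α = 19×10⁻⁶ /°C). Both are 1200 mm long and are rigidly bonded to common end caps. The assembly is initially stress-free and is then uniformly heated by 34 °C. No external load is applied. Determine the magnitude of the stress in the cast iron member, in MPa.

σ ≈ 4.65 MPa (tensile)

Equilibrium of a rigid end plate with no external load gives equal and opposite internal forces ±P in the two members. Since α_{brass} > α_{cast iron}, heating drives the brass into compression and the cast iron into tension.
Setting the final lengths equal and cancelling L: (α₁ − α₂)ΔT = P/(A₁E₁) + P/(A₂E₂).
|α₁ − α₂|·ΔT = 8×10⁻⁶ × 34 = 0.000272.
1/(A₁E₁) + 1/(A₂E₂) = 1/(1700×101×10³) + 1/(350×100×10³) = 3.44×10⁻⁸ N⁻¹.
P = 0.000272 / 3.44×10⁻⁸ = 7908 N = 7.908 kN.
σ_{cast iron} = P/A₁ = 7908/1700 = 4.652 MPa, tensile.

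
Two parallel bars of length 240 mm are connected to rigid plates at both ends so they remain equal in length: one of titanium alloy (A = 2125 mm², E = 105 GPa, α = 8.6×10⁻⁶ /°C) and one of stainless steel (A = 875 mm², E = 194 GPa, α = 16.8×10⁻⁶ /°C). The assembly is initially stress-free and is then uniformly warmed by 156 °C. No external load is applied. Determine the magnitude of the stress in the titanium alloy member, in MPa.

Both members must finish at the same length. With the larger α, the stainless steel tends to over-expand; the plates restrain it, putting the stainless steel in compression and the titanium alloy in tension. With no external load the two internal forces are equal and opposite, magnitude P.
Setting the final lengths equal and cancelling L: (α₁ − α₂)ΔT = P/(A₁E₁) + P/(A₂E₂).
|α₁ − α₂|·ΔT = 8.2×10⁻⁶ × 156 = 0.001279.
1/(A₁E₁) + 1/(A₂E₂) = 1/(2125×105×10³) + 1/(875×194×10³) = 1.037×10⁻⁸ N⁻¹.
So P = 0.001279 / 1.037×10⁻⁸ = 123.3 kN.
σ_{titanium alloy} = P/A₁ = 123300/2125 = 58.03 MPa, tensile.

σ ≈ 58 MPa (tensile)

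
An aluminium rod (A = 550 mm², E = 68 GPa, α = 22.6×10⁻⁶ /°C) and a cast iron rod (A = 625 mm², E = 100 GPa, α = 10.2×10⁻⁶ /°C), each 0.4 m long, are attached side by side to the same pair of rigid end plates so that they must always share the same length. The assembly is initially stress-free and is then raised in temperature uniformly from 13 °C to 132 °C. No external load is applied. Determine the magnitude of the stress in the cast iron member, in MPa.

σ ≈ 55.2 MPa (tensile)

Equilibrium of a rigid end plate with no external load gives equal and opposite internal forces ±P in the two members. Since α_{aluminium} > α_{cast iron}, heating drives the aluminium into compression and the cast iron into tension.
Compatibility of the two members (thermal + elastic change equal): (α₁ − α₂)ΔT = P·[1/(A₁E₁) + 1/(A₂E₂)].
|α₁ − α₂|·ΔT = 12.4×10⁻⁶ × 119 = 0.001476.
1/(A₁E₁) + 1/(A₂E₂) = 1/(550×68×10³) + 1/(625×100×10³) = 4.274×10⁻⁸ N⁻¹.
P = 0.001476 / 4.274×10⁻⁸ = 34530 N = 34.53 kN.
σ_{cast iron} = P/A₂ = 34530/625 = 55.24 MPa, tensile.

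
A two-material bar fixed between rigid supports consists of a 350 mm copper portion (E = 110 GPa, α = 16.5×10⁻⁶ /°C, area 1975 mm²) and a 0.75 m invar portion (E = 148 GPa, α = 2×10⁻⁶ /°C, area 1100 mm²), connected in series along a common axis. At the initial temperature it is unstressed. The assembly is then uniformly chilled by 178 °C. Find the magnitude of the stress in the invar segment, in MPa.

If the supports were absent, the total length change would be Σ αᵢΔT Lᵢ = 16.5×10⁻⁶×178×350 + 2×10⁻⁶×178×750 = 1.295 mm.
Since the ends are fixed, an axial force P builds up, equal in every segment, with P · Σ Lᵢ/(AᵢEᵢ) = δ_free.
Σ Lᵢ/(AᵢEᵢ) = 350/(1975×110×10³) + 750/(1100×148×10³) = 6.218×10⁻⁶ mm/N.
Hence P = δ_free / Σ(L/AE) = 1.295/6.218×10⁻⁶ = 208.3 kN (tensile).
σ_{invar} = P / A = 208300 / 1100 = 189.3 MPa.

σ ≈ 189 MPa (tensile)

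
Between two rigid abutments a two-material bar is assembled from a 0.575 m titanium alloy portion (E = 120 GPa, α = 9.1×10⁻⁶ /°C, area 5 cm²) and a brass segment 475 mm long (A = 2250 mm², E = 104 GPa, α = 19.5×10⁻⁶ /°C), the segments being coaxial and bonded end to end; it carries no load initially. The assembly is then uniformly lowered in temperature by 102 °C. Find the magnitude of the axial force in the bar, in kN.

Free thermal contraction of the whole bar: Σ αᵢΔT Lᵢ = 9.1×10⁻⁶×102×575 + 19.5×10⁻⁶×102×475 = 1.478 mm.
Since the ends are fixed, an axial force P builds up, equal in every segment, with P · Σ Lᵢ/(AᵢEᵢ) = δ_free.
The series flexibility is Σ Lᵢ/(AᵢEᵢ) = 575/(500×120×10³) + 475/(2250×104×10³) = 1.161×10⁻⁵ mm/N.
P = 1.478 / 1.161×10⁻⁵ = 127300 N = 127.3 kN, tensile.

P ≈ 127 kN (tensile)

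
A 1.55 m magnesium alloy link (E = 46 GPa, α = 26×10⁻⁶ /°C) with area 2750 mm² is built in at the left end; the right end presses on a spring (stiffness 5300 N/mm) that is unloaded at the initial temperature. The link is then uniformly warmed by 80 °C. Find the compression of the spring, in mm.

δ ≈ 3.03 mm

The unrestrained thermal change is αΔT L = 26×10⁻⁶ × 80 × 1550 = 3.224 mm.
With a force P in the spring, the elastic change of the link is PL/(AE) and that of the spring is P/k; compatibility requires their sum to equal δ_free.
So P = δ_free / [L/(AE) + 1/k] = 3.224 / [ 1550/(2750×46×10³) + 1/(5300) ].
P = 3.224 / 0.0002009 = 16050 N.
Spring compression = P/k = 16050/(5300) = 3.027 mm.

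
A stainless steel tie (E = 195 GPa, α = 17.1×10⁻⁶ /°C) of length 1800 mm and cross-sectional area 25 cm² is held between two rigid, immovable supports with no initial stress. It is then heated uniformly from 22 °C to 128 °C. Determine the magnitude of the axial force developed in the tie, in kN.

The ends cannot move, so σ = EαΔT = 195×10³ × 17.1×10⁻⁶ × 106 = 353.5 MPa.
Then P = σA = 353.5 × 2500 mm² = 883.6 kN, compressive.

P ≈ 884 kN (compressive)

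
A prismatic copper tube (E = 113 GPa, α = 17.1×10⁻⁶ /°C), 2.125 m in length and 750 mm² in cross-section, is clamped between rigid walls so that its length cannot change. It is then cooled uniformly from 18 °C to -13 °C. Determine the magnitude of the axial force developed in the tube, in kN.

Full restraint means ε = 0, so the stress is σ = EαΔT = 113×10³ × 17.1×10⁻⁶ × 31 = 59.9 MPa.
Axial force P = σA = 59.9 × 750 = 44930 N = 44.93 kN, tensile.

P ≈ 44.9 kN (tensile)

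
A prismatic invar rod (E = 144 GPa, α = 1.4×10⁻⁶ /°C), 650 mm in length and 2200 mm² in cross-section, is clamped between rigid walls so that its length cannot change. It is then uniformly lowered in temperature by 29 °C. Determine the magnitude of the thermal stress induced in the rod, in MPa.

σ ≈ 5.85 MPa (tensile)

Because both ends are immovable the net strain is zero, and the suppressed thermal strain is αΔT = 1.4×10⁻⁶ × 29 = 40.6×10⁻⁶.
The stress required to suppress this strain is σ = Eε = 144×10³ × 40.6×10⁻⁶ = 5.846 MPa, tensile since the rod is trying to contract.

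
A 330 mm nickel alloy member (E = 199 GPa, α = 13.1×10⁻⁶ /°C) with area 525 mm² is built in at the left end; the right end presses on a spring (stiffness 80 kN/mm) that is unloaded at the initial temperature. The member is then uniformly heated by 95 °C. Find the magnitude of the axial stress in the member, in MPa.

σ ≈ 50 MPa (compressive)

If the spring were absent the member would lengthen by αΔT L = 13.1×10⁻⁶ × 95 × 330 = 0.4107 mm.
Let P be the compressive force at the spring. The member shortens elastically by PL/(AE) and the spring compresses by P/k; together these equal δ_free.
P [ L/(AE) + 1/k ] = δ_free → P [ 330/(525×199×10³) + 1/(80×10³) ] = 0.4107.
P = 0.4107 / 1.566×10⁻⁵ = 26230 N.
σ = P/A = 26230/525 = 49.96 MPa.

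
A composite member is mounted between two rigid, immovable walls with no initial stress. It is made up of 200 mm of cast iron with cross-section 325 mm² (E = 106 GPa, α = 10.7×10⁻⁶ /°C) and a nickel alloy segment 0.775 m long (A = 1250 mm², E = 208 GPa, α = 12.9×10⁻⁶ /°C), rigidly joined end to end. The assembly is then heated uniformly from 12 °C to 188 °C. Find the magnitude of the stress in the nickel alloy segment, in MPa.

σ ≈ 195 MPa (compressive)

If the supports were absent, the total length change would be Σ αᵢΔT Lᵢ = 10.7×10⁻⁶×176×200 + 12.9×10⁻⁶×176×775 = 2.136 mm.
The walls prevent any net length change, so an axial force P (same in every segment) develops. Compatibility: P · Σ Lᵢ/(AᵢEᵢ) = δ_free.
The series flexibility is Σ Lᵢ/(AᵢEᵢ) = 200/(325×106×10³) + 775/(1250×208×10³) = 8.786×10⁻⁶ mm/N.
So P = 2.136 / 8.786×10⁻⁶ = 243.1 kN, compressive.
σ_{nickel alloy} = P / A = 243100 / 1250 = 194.5 MPa.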